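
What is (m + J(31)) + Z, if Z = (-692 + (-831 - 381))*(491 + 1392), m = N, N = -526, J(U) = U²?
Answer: -3584797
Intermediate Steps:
m = -526
Z = -3585232 (Z = (-692 - 1212)*1883 = -1904*1883 = -3585232)
(m + J(31)) + Z = (-526 + 31²) - 3585232 = (-526 + 961) - 3585232 = 435 - 3585232 = -3584797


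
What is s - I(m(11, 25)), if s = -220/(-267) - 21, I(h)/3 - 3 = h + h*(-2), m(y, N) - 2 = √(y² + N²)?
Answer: -6188/267 + 3*√746 ≈ 58.763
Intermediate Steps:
m(y, N) = 2 + √(N² + y²) (m(y, N) = 2 + √(y² + N²) = 2 + √(N² + y²))
I(h) = 9 - 3*h (I(h) = 9 + 3*(h + h*(-2)) = 9 + 3*(h - 2*h) = 9 + 3*(-h) = 9 - 3*h)
s = -5387/267 (s = -220*(-1/267) - 21 = 220/267 - 21 = -5387/267 ≈ -20.176)
s - I(m(11, 25)) = -5387/267 - (9 - 3*(2 + √(25² + 11²))) = -5387/267 - (9 - 3*(2 + √(625 + 121))) = -5387/267 - (9 - 3*(2 + √746)) = -5387/267 - (9 + (-6 - 3*√746)) = -5387/267 - (3 - 3*√746) = -5387/267 + (-3 + 3*√746) = -6188/267 + 3*√746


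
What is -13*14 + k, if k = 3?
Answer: -179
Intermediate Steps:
-13*14 + k = -13*14 + 3 = -182 + 3 = -179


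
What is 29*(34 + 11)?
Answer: 1305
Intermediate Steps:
29*(34 + 11) = 29*45 = 1305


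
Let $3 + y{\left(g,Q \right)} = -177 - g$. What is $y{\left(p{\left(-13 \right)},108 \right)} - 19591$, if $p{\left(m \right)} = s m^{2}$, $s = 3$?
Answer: $-20278$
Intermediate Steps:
$p{\left(m \right)} = 3 m^{2}$
$y{\left(g,Q \right)} = -180 - g$ ($y{\left(g,Q \right)} = -3 - \left(177 + g\right) = -180 - g$)
$y{\left(p{\left(-13 \right)},108 \right)} - 19591 = \left(-180 - 3 \left(-13\right)^{2}\right) - 19591 = \left(-180 - 3 \cdot 169\right) - 19591 = \left(-180 - 507\right) - 19591 = -687 - 19591 = -20278$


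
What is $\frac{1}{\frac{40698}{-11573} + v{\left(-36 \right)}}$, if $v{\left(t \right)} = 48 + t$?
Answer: $\frac{11573}{98178} \approx 0.11788$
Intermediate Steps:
$\frac{1}{\frac{40698}{-11573} + v{\left(-36 \right)}} = \frac{1}{\frac{40698}{-11573} + \left(48 - 36\right)} = \frac{1}{40698 \left(- \frac{1}{11573}\right) + 12} = \frac{1}{- \frac{40698}{11573} + 12} = \frac{1}{\frac{98178}{11573}} = \frac{11573}{98178}$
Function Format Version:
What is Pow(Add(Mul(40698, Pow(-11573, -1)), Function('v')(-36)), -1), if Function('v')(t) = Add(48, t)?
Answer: Rational(11573, 98178) ≈ 0.11788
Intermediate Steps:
Pow(Add(Mul(40698, Pow(-11573, -1)), Function('v')(-36)), -1) = Pow(Add(Mul(40698, Pow(-11573, -1)), Add(48, -36)), -1) = Pow(Add(Mul(40698, Rational(-1, 11573)), 12), -1) = Pow(Add(Rational(-40698, 11573), 12), -1) = Pow(Rational(98178, 11573), -1) = Rational(11573, 98178)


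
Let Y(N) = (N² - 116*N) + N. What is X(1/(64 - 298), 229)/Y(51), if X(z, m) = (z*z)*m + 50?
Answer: -2738029/178723584 ≈ -0.015320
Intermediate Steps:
X(z, m) = 50 + m*z² (X(z, m) = z²*m + 50 = m*z² + 50 = 50 + m*z²)
Y(N) = N² - 115*N
X(1/(64 - 298), 229)/Y(51) = (50 + 229*(1/(64 - 298))²)/((51*(-115 + 51))) = (50 + 229*(1/(-234))²)/((51*(-64))) = (50 + 229*(-1/234)²)/(-3264) = (50 + 229*(1/54756))*(-1/3264) = (50 + 229/54756)*(-1/3264) = (2738029/54756)*(-1/3264) = -2738029/178723584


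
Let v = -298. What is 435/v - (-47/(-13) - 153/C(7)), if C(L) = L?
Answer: 455095/27118 ≈ 16.782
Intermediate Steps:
435/v - (-47/(-13) - 153/C(7)) = 435/(-298) - (-47/(-13) - 153/7) = 435*(-1/298) - (-47*(-1/13) - 153*⅐) = -435/298 - (47/13 - 153/7) = -435/298 - 1*(-1660/91) = -435/298 + 1660/91 = 455095/27118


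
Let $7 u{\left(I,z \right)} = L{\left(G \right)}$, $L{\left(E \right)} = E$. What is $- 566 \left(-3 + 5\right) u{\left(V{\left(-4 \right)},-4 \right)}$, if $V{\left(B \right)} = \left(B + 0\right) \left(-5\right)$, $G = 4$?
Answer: $- \frac{4528}{7} \approx -646.86$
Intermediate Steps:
$V{\left(B \right)} = - 5 B$ ($V{\left(B \right)} = B \left(-5\right) = - 5 B$)
$u{\left(I,z \right)} = \frac{4}{7}$ ($u{\left(I,z \right)} = \frac{1}{7} \cdot 4 = \frac{4}{7}$)
$- 566 \left(-3 + 5\right) u{\left(V{\left(-4 \right)},-4 \right)} = - 566 \left(-3 + 5\right) \frac{4}{7} = - 566 \cdot 2 \cdot \frac{4}{7} = \left(-566\right) \frac{8}{7} = - \frac{4528}{7}$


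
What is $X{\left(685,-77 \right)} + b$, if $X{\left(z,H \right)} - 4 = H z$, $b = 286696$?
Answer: $233955$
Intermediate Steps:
$X{\left(z,H \right)} = 4 + H z$
$X{\left(685,-77 \right)} + b = \left(4 - 52745\right) + 286696 = -52741 + 286696 = 233955$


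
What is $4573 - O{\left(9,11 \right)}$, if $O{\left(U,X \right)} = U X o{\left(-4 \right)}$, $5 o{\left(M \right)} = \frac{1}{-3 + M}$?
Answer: $\frac{160154}{35} \approx 4575.8$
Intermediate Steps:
$o{\left(M \right)} = \frac{1}{5 \left(-3 + M\right)}$
$O{\left(U,X \right)} = - \frac{U X}{35}$ ($O{\left(U,X \right)} = U X \frac{1}{5 \left(-3 - 4\right)} = U X \frac{1}{5 \left(-7\right)} = U X \frac{1}{5} \left(- \frac{1}{7}\right) = U X \left(- \frac{1}{35}\right) = - \frac{U X}{35}$)
$4573 - O{\left(9,11 \right)} = 4573 - \left(- \frac{1}{35}\right) 9 \cdot 11 = 4573 - - \frac{99}{35} = 4573 + \frac{99}{35} = \frac{160154}{35}$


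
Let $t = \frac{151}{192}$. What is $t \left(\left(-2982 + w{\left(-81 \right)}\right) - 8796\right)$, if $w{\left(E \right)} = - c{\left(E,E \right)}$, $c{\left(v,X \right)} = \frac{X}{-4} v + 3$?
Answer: $- \frac{2041671}{256} \approx -7975.3$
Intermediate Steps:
$c{\left(v,X \right)} = 3 - \frac{X v}{4}$ ($c{\left(v,X \right)} = X \left(- \frac{1}{4}\right) v + 3 = - \frac{X}{4} v + 3 = - \frac{X v}{4} + 3 = 3 - \frac{X v}{4}$)
$w{\left(E \right)} = -3 + \frac{E^{2}}{4}$ ($w{\left(E \right)} = - (3 - \frac{E E}{4}) = - (3 - \frac{E^{2}}{4}) = -3 + \frac{E^{2}}{4}$)
$t = \frac{151}{192}$ ($t = 151 \cdot \frac{1}{192} = \frac{151}{192} \approx 0.78646$)
$t \left(\left(-2982 + w{\left(-81 \right)}\right) - 8796\right) = \frac{151 \left(\left(-2982 - \left(3 - \frac{\left(-81\right)^{2}}{4}\right)\right) - 8796\right)}{192} = \frac{151 \left(\left(-2982 + \left(-3 + \frac{1}{4} \cdot 6561\right)\right) - 8796\right)}{192} = \frac{151 \left(\left(-2982 + \left(-3 + \frac{6561}{4}\right)\right) - 8796\right)}{192} = \frac{151 \left(\left(-2982 + \frac{6549}{4}\right) - 8796\right)}{192} = \frac{151 \left(- \frac{5379}{4} - 8796\right)}{192} = \frac{151}{192} \left(- \frac{40563}{4}\right) = - \frac{2041671}{256}$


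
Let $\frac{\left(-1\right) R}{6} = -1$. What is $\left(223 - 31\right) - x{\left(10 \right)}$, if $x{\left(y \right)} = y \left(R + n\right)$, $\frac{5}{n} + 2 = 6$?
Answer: $\frac{239}{2} \approx 119.5$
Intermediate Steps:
$n = \frac{5}{4}$ ($n = \frac{5}{-2 + 6} = \frac{5}{4} \approx 1.25$)
$R = 6$ ($R = \left(-6\right) \left(-1\right) = 6$)
$x{\left(y \right)} = \frac{29 y}{4}$ ($x{\left(y \right)} = y \left(6 + \frac{5}{4}\right) = y \frac{29}{4} = \frac{29 y}{4}$)
$\left(223 - 31\right) - x{\left(10 \right)} = \left(223 - 31\right) - \frac{29}{4} \cdot 10 = 192 - \frac{145}{2} = \frac{239}{2}$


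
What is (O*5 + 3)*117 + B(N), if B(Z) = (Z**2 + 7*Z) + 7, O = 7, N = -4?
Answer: 4441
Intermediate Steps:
B(Z) = 7 + Z**2 + 7*Z
(O*5 + 3)*117 + B(N) = (7*5 + 3)*117 + (7 + (-4)**2 + 7*(-4)) = (35 + 3)*117 + (7 + 16 - 28) = 38*117 - 5 = 4446 - 5 = 4441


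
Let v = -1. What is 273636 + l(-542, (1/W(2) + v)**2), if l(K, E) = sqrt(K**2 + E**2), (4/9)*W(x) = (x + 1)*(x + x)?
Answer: 273636 + 10*sqrt(1561186909)/729 ≈ 2.7418e+5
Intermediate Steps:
W(x) = 9*x*(1 + x)/2 (W(x) = 9*((x + 1)*(x + x))/4 = 9*((1 + x)*(2*x))/4 = 9*(2*x*(1 + x))/4 = 9*x*(1 + x)/2)
l(K, E) = sqrt(E**2 + K**2)
273636 + l(-542, (1/W(2) + v)**2) = 273636 + sqrt(((1/((9/2)*2*(1 + 2)) - 1)**2)**2 + (-542)**2) = 273636 + sqrt(((1/((9/2)*2*3) - 1)**2)**2 + 293764) = 273636 + sqrt(((1/27 - 1)**2)**2 + 293764) = 273636 + sqrt(((-26/27)**2)**2 + 293764) = 273636 + sqrt((676/729)**2 + 293764) = 273636 + sqrt(456976/531441 + 293764) = 273636 + sqrt(156118690900/531441) = 273636 + 10*sqrt(1561186909)/729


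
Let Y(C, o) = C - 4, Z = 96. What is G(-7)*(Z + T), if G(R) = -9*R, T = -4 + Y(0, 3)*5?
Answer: 4536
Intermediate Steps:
Y(C, o) = -4 + C
T = -24 (T = -4 + (-4 + 0)*5 = -4 - 4*5 = -4 - 20 = -24)
G(-7)*(Z + T) = (-9*(-7))*(96 - 24) = 63*72 = 4536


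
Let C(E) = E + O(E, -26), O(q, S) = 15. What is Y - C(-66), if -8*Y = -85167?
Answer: 85575/8 ≈ 10697.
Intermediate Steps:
Y = 85167/8 (Y = -⅛*(-85167) = 85167/8 ≈ 10646.)
C(E) = 15 + E (C(E) = E + 15 = 15 + E)
Y - C(-66) = 85167/8 - (15 - 66) = 85167/8 - 1*(-51) = 85167/8 + 51 = 85575/8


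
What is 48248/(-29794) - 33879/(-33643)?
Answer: -306908269/501179771 ≈ -0.61237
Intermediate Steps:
48248/(-29794) - 33879/(-33643) = 48248*(-1/29794) - 33879*(-1/33643) = -24124/14897 + 33879/33643 = -306908269/501179771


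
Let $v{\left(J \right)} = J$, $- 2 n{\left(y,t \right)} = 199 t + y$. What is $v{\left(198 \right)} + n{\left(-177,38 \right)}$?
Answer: $- \frac{6989}{2} \approx -3494.5$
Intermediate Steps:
$n{\left(y,t \right)} = - \frac{199 t}{2} - \frac{y}{2}$ ($n{\left(y,t \right)} = - \frac{199 t + y}{2} = - \frac{y + 199 t}{2} = - \frac{199 t}{2} - \frac{y}{2}$)
$v{\left(198 \right)} + n{\left(-177,38 \right)} = 198 - \frac{7385}{2} = - \frac{6989}{2}$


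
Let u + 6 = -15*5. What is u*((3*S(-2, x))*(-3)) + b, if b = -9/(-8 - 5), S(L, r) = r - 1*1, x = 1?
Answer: 9/13 ≈ 0.69231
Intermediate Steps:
S(L, r) = -1 + r (S(L, r) = r - 1 = -1 + r)
u = -81 (u = -6 - 15*5 = -6 - 75 = -81)
b = 9/13 (b = -9/(-13) = -1/13*(-9) = 9/13 ≈ 0.69231)
u*((3*S(-2, x))*(-3)) + b = -81*3*(-1 + 1)*(-3) + 9/13 = -81*3*0*(-3) + 9/13 = -0*(-3) + 9/13 = -81*0 + 9/13 = 0 + 9/13 = 9/13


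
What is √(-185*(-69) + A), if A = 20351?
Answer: 2*√8279 ≈ 181.98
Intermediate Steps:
√(-185*(-69) + A) = √(-185*(-69) + 20351) = √(12765 + 20351) = √33116 = 2*√8279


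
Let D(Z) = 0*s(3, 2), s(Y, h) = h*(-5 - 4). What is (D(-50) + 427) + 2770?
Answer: 3197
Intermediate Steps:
s(Y, h) = -9*h (s(Y, h) = h*(-9) = -9*h)
D(Z) = 0 (D(Z) = 0*(-9*2) = 0*(-18) = 0)
(D(-50) + 427) + 2770 = (0 + 427) + 2770 = 427 + 2770 = 3197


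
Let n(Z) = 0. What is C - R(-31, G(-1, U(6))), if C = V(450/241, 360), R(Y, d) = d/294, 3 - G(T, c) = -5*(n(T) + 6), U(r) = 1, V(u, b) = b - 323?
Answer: 3615/98 ≈ 36.888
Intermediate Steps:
V(u, b) = -323 + b
G(T, c) = 33 (G(T, c) = 3 - (-5)*(0 + 6) = 3 - (-5)*6 = 3 - 1*(-30) = 3 + 30 = 33)
R(Y, d) = d/294 (R(Y, d) = d*(1/294) = d/294)
C = 37 (C = -323 + 360 = 37)
C - R(-31, G(-1, U(6))) = 37 - 33/294 = 37 - 1*11/98 = 37 - 11/98 = 3615/98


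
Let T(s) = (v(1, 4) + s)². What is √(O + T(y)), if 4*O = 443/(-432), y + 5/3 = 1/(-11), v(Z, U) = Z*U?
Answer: √2993367/792 ≈ 2.1845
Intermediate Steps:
v(Z, U) = U*Z
y = -58/33 (y = -5/3 + 1/(-11) = -5/3 - 1/11 = -58/33 ≈ -1.7576)
T(s) = (4 + s)² (T(s) = (4*1 + s)² = (4 + s)²)
O = -443/1728 (O = (443/(-432))/4 = (443*(-1/432))/4 = (¼)*(-443/432) = -443/1728 ≈ -0.25637)
√(O + T(y)) = √(-443/1728 + (4 - 58/33)²) = √(-443/1728 + (74/33)²) = √(-443/1728 + 5476/1089) = √(997789/209088) = √2993367/792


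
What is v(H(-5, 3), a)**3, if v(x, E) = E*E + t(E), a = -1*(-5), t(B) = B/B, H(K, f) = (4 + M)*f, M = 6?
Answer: 17576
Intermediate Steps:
H(K, f) = 10*f (H(K, f) = (4 + 6)*f = 10*f)
t(B) = 1
a = 5
v(x, E) = 1 + E**2 (v(x, E) = E*E + 1 = E**2 + 1 = 1 + E**2)
v(H(-5, 3), a)**3 = (1 + 5**2)**3 = (1 + 25)**3 = 26**3 = 17576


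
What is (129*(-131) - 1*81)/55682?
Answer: -8490/27841 ≈ -0.30495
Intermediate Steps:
(129*(-131) - 1*81)/55682 = (-16899 - 81)*(1/55682) = -16980*1/55682 = -8490/27841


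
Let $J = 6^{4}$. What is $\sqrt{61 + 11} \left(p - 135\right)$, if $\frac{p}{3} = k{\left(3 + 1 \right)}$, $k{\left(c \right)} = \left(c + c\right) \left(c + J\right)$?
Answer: $186390 \sqrt{2} \approx 2.636 \cdot 10^{5}$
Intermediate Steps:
$J = 1296$
$k{\left(c \right)} = 2 c \left(1296 + c\right)$ ($k{\left(c \right)} = \left(c + c\right) \left(c + 1296\right) = 2 c \left(1296 + c\right)$)
$p = 31200$ ($p = 3 \cdot 2 \left(3 + 1\right) \left(1296 + \left(3 + 1\right)\right) = 3 \cdot 2 \cdot 4 \left(1296 + 4\right) = 3 \cdot 2 \cdot 4 \cdot 1300 = 3 \cdot 10400 = 31200$)
$\sqrt{61 + 11} \left(p - 135\right) = \sqrt{61 + 11} \left(31200 - 135\right) = \sqrt{72} \cdot 31065 = 6 \sqrt{2} \cdot 31065 = 186390 \sqrt{2}$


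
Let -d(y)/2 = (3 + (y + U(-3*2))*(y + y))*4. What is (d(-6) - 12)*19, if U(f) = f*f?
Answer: 54036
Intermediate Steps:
U(f) = f²
d(y) = -24 - 16*y*(36 + y) (d(y) = -2*(3 + (y + (-3*2)²)*(y + y))*4 = -2*(3 + (y + (-6)²)*(2*y))*4 = -2*(3 + (y + 36)*(2*y))*4 = -2*(3 + (36 + y)*(2*y))*4 = -2*(3 + 2*y*(36 + y))*4 = -2*(12 + 8*y*(36 + y)) = -24 - 16*y*(36 + y))
(d(-6) - 12)*19 = ((-24 - 576*(-6) - 16*(-6)²) - 12)*19 = ((-24 + 3456 - 16*36) - 12)*19 = ((-24 + 3456 - 576) - 12)*19 = (2856 - 12)*19 = 2844*19 = 54036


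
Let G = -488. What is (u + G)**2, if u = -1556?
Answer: 4177936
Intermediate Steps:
(u + G)**2 = (-1556 - 488)**2 = (-2044)**2 = 4177936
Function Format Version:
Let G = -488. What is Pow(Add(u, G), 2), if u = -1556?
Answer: 4177936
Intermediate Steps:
Pow(Add(u, G), 2) = Pow(Add(-1556, -488), 2) = Pow(-2044, 2) = 4177936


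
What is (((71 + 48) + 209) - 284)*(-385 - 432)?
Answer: -35948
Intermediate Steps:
(((71 + 48) + 209) - 284)*(-385 - 432) = ((119 + 209) - 284)*(-817) = (328 - 284)*(-817) = 44*(-817) = -35948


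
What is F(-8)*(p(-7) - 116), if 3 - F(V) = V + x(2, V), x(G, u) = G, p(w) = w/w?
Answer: -1035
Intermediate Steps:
p(w) = 1
F(V) = 1 - V (F(V) = 3 - (V + 2) = 3 - (2 + V) = 3 + (-2 - V) = 1 - V)
F(-8)*(p(-7) - 116) = (1 - 1*(-8))*(1 - 116) = (1 + 8)*(-115) = 9*(-115) = -1035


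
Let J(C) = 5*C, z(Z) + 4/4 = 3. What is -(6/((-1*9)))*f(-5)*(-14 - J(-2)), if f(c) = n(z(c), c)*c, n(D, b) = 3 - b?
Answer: 320/3 ≈ 106.67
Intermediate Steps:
z(Z) = 2 (z(Z) = -1 + 3 = 2)
f(c) = c*(3 - c) (f(c) = (3 - c)*c = c*(3 - c))
-(6/((-1*9)))*f(-5)*(-14 - J(-2)) = -(6/((-1*9)))*(-5*(3 - 1*(-5)))*(-14 - 5*(-2)) = -(6/(-9))*(-5*(3 + 5))*(-14 - 1*(-10)) = -(6*(-1/9))*(-5*8)*(-14 + 10) = -(-2/3*(-40))*(-4) = -80*(-4)/3 = -1*(-320/3) = 320/3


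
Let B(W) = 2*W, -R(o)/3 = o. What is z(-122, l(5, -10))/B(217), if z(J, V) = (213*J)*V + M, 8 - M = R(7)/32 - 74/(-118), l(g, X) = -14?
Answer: 686877111/819392 ≈ 838.28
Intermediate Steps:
R(o) = -3*o
M = 15159/1888 (M = 8 - (-3*7/32 - 74/(-118)) = 8 - (-21*1/32 - 74*(-1/118)) = 8 - (-21/32 + 37/59) = 8 - 1*(-55/1888) = 8 + 55/1888 = 15159/1888 ≈ 8.0291)
z(J, V) = 15159/1888 + 213*J*V (z(J, V) = (213*J)*V + 15159/1888 = 213*J*V + 15159/1888 = 15159/1888 + 213*J*V)
z(-122, l(5, -10))/B(217) = (15159/1888 + 213*(-122)*(-14))/((2*217)) = (15159/1888 + 363804)/434 = (686877111/1888)*(1/434) = 686877111/819392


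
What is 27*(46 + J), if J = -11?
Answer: 945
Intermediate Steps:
27*(46 + J) = 27*(46 - 11) = 27*35 = 945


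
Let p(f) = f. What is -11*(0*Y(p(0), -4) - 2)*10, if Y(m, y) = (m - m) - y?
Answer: 220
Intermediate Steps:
Y(m, y) = -y (Y(m, y) = 0 - y = -y)
-11*(0*Y(p(0), -4) - 2)*10 = -11*(0*(-1*(-4)) - 2)*10 = -11*(0*4 - 2)*10 = -11*(0 - 2)*10 = -11*(-2)*10 = 22*10 = 220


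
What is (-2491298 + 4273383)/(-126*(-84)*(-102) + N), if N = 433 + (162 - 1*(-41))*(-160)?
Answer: -356417/222323 ≈ -1.6031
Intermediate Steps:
N = -32047 (N = 433 + (162 + 41)*(-160) = 433 + 203*(-160) = 433 - 32480 = -32047)
(-2491298 + 4273383)/(-126*(-84)*(-102) + N) = (-2491298 + 4273383)/(-126*(-84)*(-102) - 32047) = 1782085/(10584*(-102) - 32047) = 1782085/(-1079568 - 32047) = 1782085/(-1111615) = 1782085*(-1/1111615) = -356417/222323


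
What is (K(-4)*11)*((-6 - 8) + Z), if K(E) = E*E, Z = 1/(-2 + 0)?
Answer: -2552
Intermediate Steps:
Z = -½ (Z = 1/(-2) = -½ ≈ -0.50000)
K(E) = E²
(K(-4)*11)*((-6 - 8) + Z) = ((-4)²*11)*((-6 - 8) - ½) = (16*11)*(-14 - ½) = 176*(-29/2) = -2552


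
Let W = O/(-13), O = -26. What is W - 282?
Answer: -280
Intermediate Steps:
W = 2 (W = -26/(-13) = -1/13*(-26) = 2)
W - 282 = 2 - 282 = -280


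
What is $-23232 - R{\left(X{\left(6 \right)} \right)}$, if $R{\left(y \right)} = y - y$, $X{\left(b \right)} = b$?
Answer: $-23232$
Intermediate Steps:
$R{\left(y \right)} = 0$
$-23232 - R{\left(X{\left(6 \right)} \right)} = -23232 - 0 = -23232 + 0 = -23232$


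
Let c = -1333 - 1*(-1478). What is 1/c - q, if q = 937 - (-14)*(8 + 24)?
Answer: -200824/145 ≈ -1385.0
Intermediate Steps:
c = 145 (c = -1333 + 1478 = 145)
q = 1385 (q = 937 - (-14)*32 = 937 - 1*(-448) = 937 + 448 = 1385)
1/c - q = 1/145 - 1*1385 = 1/145 - 1385 = -200824/145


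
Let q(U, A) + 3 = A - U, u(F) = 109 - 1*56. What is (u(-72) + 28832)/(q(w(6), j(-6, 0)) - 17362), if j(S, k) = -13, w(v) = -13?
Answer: -5777/3473 ≈ -1.6634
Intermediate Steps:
u(F) = 53 (u(F) = 109 - 56 = 53)
q(U, A) = -3 + A - U (q(U, A) = -3 + (A - U) = -3 + A - U)
(u(-72) + 28832)/(q(w(6), j(-6, 0)) - 17362) = (53 + 28832)/((-3 - 13 - 1*(-13)) - 17362) = 28885/((-3 - 13 + 13) - 17362) = 28885/(-3 - 17362) = 28885/(-17365) = 28885*(-1/17365) = -5777/3473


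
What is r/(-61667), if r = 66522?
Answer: -66522/61667 ≈ -1.0787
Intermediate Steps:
r/(-61667) = 66522/(-61667) = 66522*(-1/61667) = -66522/61667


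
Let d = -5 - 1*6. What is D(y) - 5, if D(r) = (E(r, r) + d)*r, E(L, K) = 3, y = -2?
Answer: 11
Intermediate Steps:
d = -11 (d = -5 - 6 = -11)
D(r) = -8*r (D(r) = (3 - 11)*r = -8*r)
D(y) - 5 = -8*(-2) - 5 = 16 - 5 = 11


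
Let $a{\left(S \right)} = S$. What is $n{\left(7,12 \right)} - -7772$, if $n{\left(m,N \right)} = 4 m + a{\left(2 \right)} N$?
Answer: $7824$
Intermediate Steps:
$n{\left(m,N \right)} = 2 N + 4 m$ ($n{\left(m,N \right)} = 4 m + 2 N = 2 N + 4 m$)
$n{\left(7,12 \right)} - -7772 = \left(2 \cdot 12 + 4 \cdot 7\right) - -7772 = \left(24 + 28\right) + 7772 = 52 + 7772 = 7824$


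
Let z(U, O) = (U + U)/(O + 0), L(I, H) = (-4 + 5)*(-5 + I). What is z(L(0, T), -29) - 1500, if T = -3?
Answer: -43490/29 ≈ -1499.7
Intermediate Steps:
L(I, H) = -5 + I (L(I, H) = 1*(-5 + I) = -5 + I)
z(U, O) = 2*U/O (z(U, O) = (2*U)/O = 2*U/O)
z(L(0, T), -29) - 1500 = 2*(-5 + 0)/(-29) - 1500 = 2*(-5)*(-1/29) - 1500 = 10/29 - 1500 = -43490/29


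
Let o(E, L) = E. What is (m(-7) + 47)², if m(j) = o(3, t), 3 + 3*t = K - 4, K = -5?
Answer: 2500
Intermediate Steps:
t = -4 (t = -1 + (-5 - 4)/3 = -1 + (⅓)*(-9) = -1 - 3 = -4)
m(j) = 3
(m(-7) + 47)² = (3 + 47)² = 50² = 2500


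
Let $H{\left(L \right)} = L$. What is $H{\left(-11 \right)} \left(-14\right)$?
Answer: $154$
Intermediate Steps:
$H{\left(-11 \right)} \left(-14\right) = \left(-11\right) \left(-14\right) = 154$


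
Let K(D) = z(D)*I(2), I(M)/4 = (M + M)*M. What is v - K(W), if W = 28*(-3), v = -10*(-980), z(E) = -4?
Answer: 9928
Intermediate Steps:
I(M) = 8*M**2 (I(M) = 4*((M + M)*M) = 4*((2*M)*M) = 4*(2*M**2) = 8*M**2)
v = 9800
W = -84
K(D) = -128 (K(D) = -32*2**2 = -32*4 = -4*32 = -128)
v - K(W) = 9800 - 1*(-128) = 9800 + 128 = 9928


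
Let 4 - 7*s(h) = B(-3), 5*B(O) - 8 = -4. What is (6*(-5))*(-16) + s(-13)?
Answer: 16816/35 ≈ 480.46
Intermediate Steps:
B(O) = 4/5 (B(O) = 8/5 + (1/5)*(-4) = 8/5 - 4/5 = 4/5)
s(h) = 16/35 (s(h) = 4/7 - 1/7*4/5 = 4/7 - 4/35 = 16/35)
(6*(-5))*(-16) + s(-13) = (6*(-5))*(-16) + 16/35 = -30*(-16) + 16/35 = 480 + 16/35 = 16816/35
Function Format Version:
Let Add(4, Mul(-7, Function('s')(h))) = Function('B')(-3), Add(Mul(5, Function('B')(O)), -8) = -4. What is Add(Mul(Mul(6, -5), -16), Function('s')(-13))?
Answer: Rational(16816, 35) ≈ 480.46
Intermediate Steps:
Function('B')(O) = Rational(4, 5) (Function('B')(O) = Add(Rational(8, 5), Mul(Rational(1, 5), -4)) = Add(Rational(8, 5), Rational(-4, 5)) = Rational(4, 5))
Function('s')(h) = Rational(16, 35) (Function('s')(h) = Add(Rational(4, 7), Mul(Rational(-1, 7), Rational(4, 5))) = Add(Rational(4, 7), Rational(-4, 35)) = Rational(16, 35))
Add(Mul(Mul(6, -5), -16), Function('s')(-13)) = Add(Mul(Mul(6, -5), -16), Rational(16, 35)) = Add(Mul(-30, -16), Rational(16, 35)) = Add(480, Rational(16, 35)) = Rational(16816, 35)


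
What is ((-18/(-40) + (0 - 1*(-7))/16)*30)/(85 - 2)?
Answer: 213/664 ≈ 0.32078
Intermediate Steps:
((-18/(-40) + (0 - 1*(-7))/16)*30)/(85 - 2) = ((-18*(-1/40) + (0 + 7)*(1/16))*30)/83 = ((9/20 + 7*(1/16))*30)*(1/83) = ((9/20 + 7/16)*30)*(1/83) = ((71/80)*30)*(1/83) = (213/8)*(1/83) = 213/664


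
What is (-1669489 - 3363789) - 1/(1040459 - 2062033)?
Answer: -5141865939571/1021574 ≈ -5.0333e+6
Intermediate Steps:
(-1669489 - 3363789) - 1/(1040459 - 2062033) = -5033278 - 1/(-1021574) = -5033278 - 1*(-1/1021574) = -5033278 + 1/1021574 = -5141865939571/1021574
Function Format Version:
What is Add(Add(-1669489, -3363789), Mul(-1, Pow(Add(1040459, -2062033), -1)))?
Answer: Rational(-5141865939571, 1021574) ≈ -5.0333e+6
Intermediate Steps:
Add(Add(-1669489, -3363789), Mul(-1, Pow(Add(1040459, -2062033), -1))) = Add(-5033278, Mul(-1, Pow(-1021574, -1))) = Add(-5033278, Mul(-1, Rational(-1, 1021574))) = Add(-5033278, Rational(1, 1021574)) = Rational(-5141865939571, 1021574)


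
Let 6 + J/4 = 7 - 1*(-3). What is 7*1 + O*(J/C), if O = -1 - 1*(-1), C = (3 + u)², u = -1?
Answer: 7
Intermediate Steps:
J = 16 (J = -24 + 4*(7 - 1*(-3)) = -24 + 4*(7 + 3) = -24 + 4*10 = -24 + 40 = 16)
C = 4 (C = (3 - 1)² = 2² = 4)
O = 0 (O = -1 + 1 = 0)
7*1 + O*(J/C) = 7*1 + 0*(16/4) = 7 + 0*(16*(¼)) = 7 + 0*4 = 7 + 0 = 7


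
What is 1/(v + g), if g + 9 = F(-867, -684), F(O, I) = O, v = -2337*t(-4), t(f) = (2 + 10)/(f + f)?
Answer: 2/5259 ≈ 0.00038030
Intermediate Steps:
t(f) = 6/f (t(f) = 12/((2*f)) = 12*(1/(2*f)) = 6/f)
v = 7011/2 (v = -14022/(-4) = -14022*(-1)/4 = -2337*(-3/2) = 7011/2 ≈ 3505.5)
g = -876 (g = -9 - 867 = -876)
1/(v + g) = 1/(7011/2 - 876) = 1/(5259/2) = 2/5259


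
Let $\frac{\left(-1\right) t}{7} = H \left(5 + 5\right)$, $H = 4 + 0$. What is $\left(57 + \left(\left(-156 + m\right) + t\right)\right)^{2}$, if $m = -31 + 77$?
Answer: $110889$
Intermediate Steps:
$m = 46$
$H = 4$
$t = -280$ ($t = - 7 \cdot 4 \left(5 + 5\right) = - 7 \cdot 4 \cdot 10 = \left(-7\right) 40 = -280$)
$\left(57 + \left(\left(-156 + m\right) + t\right)\right)^{2} = \left(57 + \left(\left(-156 + 46\right) - 280\right)\right)^{2} = \left(57 - 390\right)^{2} = \left(-333\right)^{2} = 110889$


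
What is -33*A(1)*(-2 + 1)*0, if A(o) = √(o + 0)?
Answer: 0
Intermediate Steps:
A(o) = √o
-33*A(1)*(-2 + 1)*0 = -33*√1*(-2 + 1)*0 = -33*(-1)*0 = 33*0 = 0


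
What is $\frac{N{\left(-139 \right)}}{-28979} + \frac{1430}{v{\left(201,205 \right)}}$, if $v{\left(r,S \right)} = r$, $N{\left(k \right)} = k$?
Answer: $\frac{41467909}{5824779} \approx 7.1192$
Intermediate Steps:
$\frac{N{\left(-139 \right)}}{-28979} + \frac{1430}{v{\left(201,205 \right)}} = - \frac{139}{-28979} + \frac{1430}{201} = \left(-139\right) \left(- \frac{1}{28979}\right) + 1430 \cdot \frac{1}{201} = \frac{139}{28979} + \frac{1430}{201} = \frac{41467909}{5824779}$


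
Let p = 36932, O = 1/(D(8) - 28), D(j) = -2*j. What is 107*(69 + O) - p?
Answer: -1300263/44 ≈ -29551.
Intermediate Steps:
O = -1/44 (O = 1/(-2*8 - 28) = 1/(-16 - 28) = 1/(-44) = -1/44 ≈ -0.022727)
107*(69 + O) - p = 107*(69 - 1/44) - 1*36932 = 107*(3035/44) - 36932 = 324745/44 - 36932 = -1300263/44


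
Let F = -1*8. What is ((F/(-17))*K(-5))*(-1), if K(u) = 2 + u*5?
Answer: 184/17 ≈ 10.824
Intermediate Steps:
F = -8
K(u) = 2 + 5*u
((F/(-17))*K(-5))*(-1) = ((-8/(-17))*(2 + 5*(-5)))*(-1) = ((-8*(-1/17))*(2 - 25))*(-1) = ((8/17)*(-23))*(-1) = -184/17*(-1) = 184/17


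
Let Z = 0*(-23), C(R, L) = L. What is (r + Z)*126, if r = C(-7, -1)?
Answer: -126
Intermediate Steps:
r = -1
Z = 0
(r + Z)*126 = (-1 + 0)*126 = -1*126 = -126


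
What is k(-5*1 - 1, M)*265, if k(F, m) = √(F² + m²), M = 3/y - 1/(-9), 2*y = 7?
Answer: 265*√146605/63 ≈ 1610.6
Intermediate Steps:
y = 7/2 (y = (½)*7 = 7/2 ≈ 3.5000)
M = 61/63 (M = 3/(7/2) - 1/(-9) = 3*(2/7) - 1*(-⅑) = 6/7 + ⅑ = 61/63 ≈ 0.96825)
k(-5*1 - 1, M)*265 = √((-5*1 - 1)² + (61/63)²)*265 = √((-5 - 1)² + 3721/3969)*265 = √((-6)² + 3721/3969)*265 = √(36 + 3721/3969)*265 = √(146605/3969)*265 = (√146605/63)*265 = 265*√146605/63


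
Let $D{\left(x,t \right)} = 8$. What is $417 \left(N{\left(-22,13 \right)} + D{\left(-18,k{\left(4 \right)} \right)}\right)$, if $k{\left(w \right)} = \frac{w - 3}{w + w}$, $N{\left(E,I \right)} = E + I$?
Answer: $-417$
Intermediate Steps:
$k{\left(w \right)} = \frac{-3 + w}{2 w}$
$417 \left(N{\left(-22,13 \right)} + D{\left(-18,k{\left(4 \right)} \right)}\right) = 417 \left(\left(-22 + 13\right) + 8\right) = 417 \left(-9 + 8\right) = 417 \left(-1\right) = -417$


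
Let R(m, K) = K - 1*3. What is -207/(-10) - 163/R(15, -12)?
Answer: 947/30 ≈ 31.567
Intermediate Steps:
R(m, K) = -3 + K (R(m, K) = K - 3 = -3 + K)
-207/(-10) - 163/R(15, -12) = -207/(-10) - 163/(-3 - 12) = -207*(-⅒) - 163/(-15) = 207/10 - 163*(-1/15) = 207/10 + 163/15 = 947/30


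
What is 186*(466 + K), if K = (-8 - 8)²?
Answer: 134292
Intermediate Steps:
K = 256 (K = (-16)² = 256)
186*(466 + K) = 186*(466 + 256) = 186*722 = 134292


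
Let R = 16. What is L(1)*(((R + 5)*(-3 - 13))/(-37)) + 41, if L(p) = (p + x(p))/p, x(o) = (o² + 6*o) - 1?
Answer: 3869/37 ≈ 104.57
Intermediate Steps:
x(o) = -1 + o² + 6*o
L(p) = (-1 + p² + 7*p)/p (L(p) = (p + (-1 + p² + 6*p))/p = (-1 + p² + 7*p)/p)
L(1)*(((R + 5)*(-3 - 13))/(-37)) + 41 = (7 + 1 - 1/1)*(((16 + 5)*(-3 - 13))/(-37)) + 41 = (7 + 1 - 1*1)*((21*(-16))*(-1/37)) + 41 = (7 + 1 - 1)*(-336*(-1/37)) + 41 = 7*(336/37) + 41 = 2352/37 + 41 = 3869/37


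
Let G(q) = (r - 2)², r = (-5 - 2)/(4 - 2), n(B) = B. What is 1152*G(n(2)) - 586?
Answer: 34262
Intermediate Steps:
r = -7/2 ≈ -3.5000
G(q) = 121/4 (G(q) = (-7/2 - 2)² = (-11/2)² = 121/4)
1152*G(n(2)) - 586 = 1152*(121/4) - 586 = 34848 - 586 = 34262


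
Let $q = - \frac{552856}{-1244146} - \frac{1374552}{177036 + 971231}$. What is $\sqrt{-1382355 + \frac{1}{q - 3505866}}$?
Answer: $\frac{i \sqrt{71646256030237806834012391024234849915826}}{227660117933792566} \approx 1175.7 i$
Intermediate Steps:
$q = - \frac{537658536020}{714305897491}$ ($q = \left(-552856\right) \left(- \frac{1}{1244146}\right) - \frac{1374552}{1148267} = \frac{276428}{622073} - \frac{1374552}{1148267} = - \frac{537658536020}{714305897491} \approx -0.7527$)
$\sqrt{-1382355 + \frac{1}{q - 3505866}} = \sqrt{-1382355 + \frac{1}{- \frac{537658536020}{714305897491} - 3505866}} = \sqrt{-1382355 + \frac{1}{- \frac{2504261297271718226}{714305897491}}} = \sqrt{-1382355 - \frac{714305897491}{2504261297271718226}} = \sqrt{- \frac{3461778125590760354199721}{2504261297271718226}} = \frac{i \sqrt{71646256030237806834012391024234849915826}}{227660117933792566}$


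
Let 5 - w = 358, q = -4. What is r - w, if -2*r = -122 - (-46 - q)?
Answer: 393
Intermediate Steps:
r = 40 (r = -(-122 - (-46 - 1*(-4)))/2 = -(-122 - (-46 + 4))/2 = -(-122 - 1*(-42))/2 = -(-122 + 42)/2 = -1/2*(-80) = 40)
w = -353 (w = 5 - 1*358 = 5 - 358 = -353)
r - w = 40 - 1*(-353) = 40 + 353 = 393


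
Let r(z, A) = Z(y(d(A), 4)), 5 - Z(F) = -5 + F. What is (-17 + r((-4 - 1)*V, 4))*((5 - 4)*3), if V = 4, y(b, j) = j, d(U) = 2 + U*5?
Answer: -33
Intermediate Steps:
d(U) = 2 + 5*U
Z(F) = 10 - F (Z(F) = 5 - (-5 + F) = 5 + (5 - F) = 10 - F)
r(z, A) = 6 (r(z, A) = 10 - 1*4 = 10 - 4 = 6)
(-17 + r((-4 - 1)*V, 4))*((5 - 4)*3) = (-17 + 6)*((5 - 4)*3) = -11*3 = -33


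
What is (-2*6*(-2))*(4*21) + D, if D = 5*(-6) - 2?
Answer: 1984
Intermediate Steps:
D = -32 (D = -30 - 2 = -32)
(-2*6*(-2))*(4*21) + D = (-2*6*(-2))*(4*21) - 32 = -12*(-2)*84 - 32 = 24*84 - 32 = 2016 - 32 = 1984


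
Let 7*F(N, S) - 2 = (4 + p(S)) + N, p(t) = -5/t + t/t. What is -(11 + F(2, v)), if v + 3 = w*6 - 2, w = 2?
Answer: -597/49 ≈ -12.184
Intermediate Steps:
p(t) = 1 - 5/t (p(t) = -5/t + 1 = 1 - 5/t)
v = 7 (v = -3 + (2*6 - 2) = -3 + (12 - 2) = -3 + 10 = 7)
F(N, S) = 6/7 + N/7 + (-5 + S)/(7*S) (F(N, S) = 2/7 + ((4 + (-5 + S)/S) + N)/7 = 2/7 + (4 + N + (-5 + S)/S)/7 = 2/7 + (4/7 + N/7 + (-5 + S)/(7*S)) = 6/7 + N/7 + (-5 + S)/(7*S))
-(11 + F(2, v)) = -(11 + (1 - 5/7/7 + (1/7)*2)) = -(11 + (1 - 5/7*1/7 + 2/7)) = -(11 + (1 - 5/49 + 2/7)) = -(11 + 58/49) = -1*597/49 = -597/49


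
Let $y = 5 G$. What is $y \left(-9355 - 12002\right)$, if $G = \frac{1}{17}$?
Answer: $- \frac{106785}{17} \approx -6281.5$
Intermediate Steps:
$G = \frac{1}{17} \approx 0.058824$
$y = \frac{5}{17}$ ($y = 5 \cdot \frac{1}{17} = \frac{5}{17} \approx 0.29412$)
$y \left(-9355 - 12002\right) = \frac{5 \left(-9355 - 12002\right)}{17} = \frac{5}{17} \left(-21357\right) = - \frac{106785}{17}$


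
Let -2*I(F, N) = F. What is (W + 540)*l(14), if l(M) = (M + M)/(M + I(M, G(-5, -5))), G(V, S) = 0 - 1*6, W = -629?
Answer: -356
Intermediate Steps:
G(V, S) = -6 (G(V, S) = 0 - 6 = -6)
I(F, N) = -F/2
l(M) = 4 (l(M) = (M + M)/(M - M/2) = (2*M)/((M/2)) = (2*M)*(2/M) = 4)
(W + 540)*l(14) = (-629 + 540)*4 = -89*4 = -356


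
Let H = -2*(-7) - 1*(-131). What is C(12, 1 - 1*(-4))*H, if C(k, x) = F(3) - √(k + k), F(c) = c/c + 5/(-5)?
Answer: -290*√6 ≈ -710.35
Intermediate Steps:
F(c) = 0 (F(c) = 1 + 5*(-⅕) = 1 - 1 = 0)
C(k, x) = -√2*√k (C(k, x) = 0 - √(k + k) = 0 - √(2*k) = 0 - √2*√k = -√2*√k)
H = 145 (H = 14 + 131 = 145)
C(12, 1 - 1*(-4))*H = -√2*√12*145 = -√2*2*√3*145 = -2*√6*145 = -290*√6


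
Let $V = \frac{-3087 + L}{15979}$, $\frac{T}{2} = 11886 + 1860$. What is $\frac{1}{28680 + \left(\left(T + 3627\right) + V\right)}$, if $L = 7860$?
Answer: $\frac{15979}{955532994} \approx 1.6723 \cdot 10^{-5}$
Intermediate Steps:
$T = 27492$ ($T = 2 \left(11886 + 1860\right) = 2 \cdot 13746 = 27492$)
$V = \frac{4773}{15979}$ ($V = \frac{-3087 + 7860}{15979} = 4773 \cdot \frac{1}{15979} = \frac{4773}{15979} \approx 0.2987$)
$\frac{1}{28680 + \left(\left(T + 3627\right) + V\right)} = \frac{1}{28680 + \left(\left(27492 + 3627\right) + \frac{4773}{15979}\right)} = \frac{1}{28680 + \left(31119 + \frac{4773}{15979}\right)} = \frac{1}{28680 + \frac{497255274}{15979}} = \frac{1}{\frac{955532994}{15979}} = \frac{15979}{955532994}$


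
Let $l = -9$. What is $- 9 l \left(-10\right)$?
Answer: $-810$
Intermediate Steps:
$- 9 l \left(-10\right) = \left(-9\right) \left(-9\right) \left(-10\right) = 81 \left(-10\right) = -810$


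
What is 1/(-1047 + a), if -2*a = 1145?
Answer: -2/3239 ≈ -0.00061747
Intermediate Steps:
a = -1145/2 (a = -½*1145 = -1145/2 ≈ -572.50)
1/(-1047 + a) = 1/(-1047 - 1145/2) = 1/(-3239/2) = -2/3239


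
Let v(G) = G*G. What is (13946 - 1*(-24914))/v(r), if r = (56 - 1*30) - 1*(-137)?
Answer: 38860/26569 ≈ 1.4626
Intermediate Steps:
r = 163 (r = (56 - 30) + 137 = 26 + 137 = 163)
v(G) = G²
(13946 - 1*(-24914))/v(r) = (13946 - 1*(-24914))/(163²) = (13946 + 24914)/26569 = 38860*(1/26569) = 38860/26569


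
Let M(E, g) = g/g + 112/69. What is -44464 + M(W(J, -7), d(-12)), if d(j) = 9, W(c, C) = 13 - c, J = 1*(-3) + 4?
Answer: -3067835/69 ≈ -44461.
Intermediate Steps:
J = 1 (J = -3 + 4 = 1)
M(E, g) = 181/69 (M(E, g) = 1 + 112*(1/69) = 1 + 112/69 = 181/69)
-44464 + M(W(J, -7), d(-12)) = -44464 + 181/69 = -3067835/69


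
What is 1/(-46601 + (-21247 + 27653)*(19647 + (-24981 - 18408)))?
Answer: -1/152137853 ≈ -6.5730e-9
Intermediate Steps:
1/(-46601 + (-21247 + 27653)*(19647 + (-24981 - 18408))) = 1/(-46601 + 6406*(19647 - 43389)) = 1/(-46601 + 6406*(-23742)) = 1/(-46601 - 152091252) = 1/(-152137853) = -1/152137853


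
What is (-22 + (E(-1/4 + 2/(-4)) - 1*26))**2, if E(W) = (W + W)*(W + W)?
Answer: 33489/16 ≈ 2093.1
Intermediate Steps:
E(W) = 4*W**2 (E(W) = (2*W)*(2*W) = 4*W**2)
(-22 + (E(-1/4 + 2/(-4)) - 1*26))**2 = (-22 + (4*(-1/4 + 2/(-4))**2 - 1*26))**2 = (-22 + (4*(-1*1/4 + 2*(-1/4))**2 - 26))**2 = (-22 + (4*(-1/4 - 1/2)**2 - 26))**2 = (-22 + (4*(-3/4)**2 - 26))**2 = (-22 + (4*(9/16) - 26))**2 = (-22 + (9/4 - 26))**2 = (-22 - 95/4)**2 = (-183/4)**2 = 33489/16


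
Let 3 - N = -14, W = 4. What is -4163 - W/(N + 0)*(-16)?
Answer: -70707/17 ≈ -4159.2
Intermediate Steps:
N = 17 (N = 3 - 1*(-14) = 3 + 14 = 17)
-4163 - W/(N + 0)*(-16) = -4163 - 4/(17 + 0)*(-16) = -4163 - 4/17*(-16) = -4163 - (1/17)*4*(-16) = -4163 - 4*(-16)/17 = -4163 - 1*(-64/17) = -4163 + 64/17 = -70707/17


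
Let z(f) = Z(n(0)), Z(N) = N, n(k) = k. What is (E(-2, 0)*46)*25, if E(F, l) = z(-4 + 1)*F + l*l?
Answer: 0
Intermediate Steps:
z(f) = 0
E(F, l) = l**2 (E(F, l) = 0*F + l*l = 0 + l**2 = l**2)
(E(-2, 0)*46)*25 = (0**2*46)*25 = (0*46)*25 = 0*25 = 0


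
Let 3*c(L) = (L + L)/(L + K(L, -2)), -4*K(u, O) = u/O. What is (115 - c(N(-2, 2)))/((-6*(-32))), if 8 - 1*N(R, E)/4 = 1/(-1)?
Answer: 3089/5184 ≈ 0.59587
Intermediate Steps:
K(u, O) = -u/(4*O)
N(R, E) = 36 (N(R, E) = 32 - 4/(-1) = 32 - 4*(-1) = 32 + 4 = 36)
c(L) = 16/27 (c(L) = ((L + L)/(L - ¼*L/(-2)))/3 = ((2*L)/(L - ¼*L*(-½)))/3 = ((2*L)/(L + L/8))/3 = ((2*L)/((9*L/8)))/3 = ((2*L)*(8/(9*L)))/3 = (⅓)*(16/9) = 16/27)
(115 - c(N(-2, 2)))/((-6*(-32))) = (115 - 1*16/27)/((-6*(-32))) = (115 - 16/27)/192 = (3089/27)*(1/192) = 3089/5184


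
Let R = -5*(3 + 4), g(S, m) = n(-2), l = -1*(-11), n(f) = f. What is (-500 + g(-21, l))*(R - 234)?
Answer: 135038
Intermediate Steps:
l = 11
g(S, m) = -2
R = -35 (R = -5*7 = -35)
(-500 + g(-21, l))*(R - 234) = (-500 - 2)*(-35 - 234) = -502*(-269) = 135038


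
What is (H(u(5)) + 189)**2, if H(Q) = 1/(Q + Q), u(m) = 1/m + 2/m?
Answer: 1297321/36 ≈ 36037.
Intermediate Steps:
u(m) = 3/m (u(m) = 1/m + 2/m = 3/m)
H(Q) = 1/(2*Q)
(H(u(5)) + 189)**2 = (1/(2*((3/5))) + 189)**2 = (1/(2*((3*(1/5)))) + 189)**2 = (1/(2*(3/5)) + 189)**2 = ((1/2)*(5/3) + 189)**2 = (5/6 + 189)**2 = (1139/6)**2 = 1297321/36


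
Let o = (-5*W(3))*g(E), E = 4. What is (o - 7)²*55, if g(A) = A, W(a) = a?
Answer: 246895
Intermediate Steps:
o = -60 (o = -5*3*4 = -15*4 = -60)
(o - 7)²*55 = (-60 - 7)²*55 = (-67)²*55 = 4489*55 = 246895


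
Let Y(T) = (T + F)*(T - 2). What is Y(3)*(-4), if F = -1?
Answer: -8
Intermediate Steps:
Y(T) = (-1 + T)*(-2 + T) (Y(T) = (T - 1)*(T - 2) = (-1 + T)*(-2 + T))
Y(3)*(-4) = (2 + 3² - 3*3)*(-4) = (2 + 9 - 9)*(-4) = 2*(-4) = -8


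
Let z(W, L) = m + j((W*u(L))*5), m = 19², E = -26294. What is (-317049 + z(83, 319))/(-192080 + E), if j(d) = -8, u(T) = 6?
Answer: 158348/109187 ≈ 1.4502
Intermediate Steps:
m = 361
z(W, L) = 353 (z(W, L) = 361 - 8 = 353)
(-317049 + z(83, 319))/(-192080 + E) = (-317049 + 353)/(-192080 - 26294) = -316696/(-218374) = -316696*(-1/218374) = 158348/109187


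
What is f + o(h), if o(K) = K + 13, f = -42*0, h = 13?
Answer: 26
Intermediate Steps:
f = 0
o(K) = 13 + K
f + o(h) = 0 + (13 + 13) = 0 + 26 = 26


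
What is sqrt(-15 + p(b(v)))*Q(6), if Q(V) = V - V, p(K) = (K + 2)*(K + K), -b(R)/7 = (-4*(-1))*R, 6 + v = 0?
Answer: 0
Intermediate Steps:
v = -6 (v = -6 + 0 = -6)
b(R) = -28*R (b(R) = -7*(-4*(-1))*R = -28*R)
p(K) = 2*K*(2 + K) (p(K) = (2 + K)*(2*K) = 2*K*(2 + K))
Q(V) = 0
sqrt(-15 + p(b(v)))*Q(6) = sqrt(-15 + 2*(-28*(-6))*(2 - 28*(-6)))*0 = sqrt(-15 + 2*168*(2 + 168))*0 = sqrt(-15 + 2*168*170)*0 = sqrt(-15 + 57120)*0 = sqrt(57105)*0 = (9*sqrt(705))*0 = 0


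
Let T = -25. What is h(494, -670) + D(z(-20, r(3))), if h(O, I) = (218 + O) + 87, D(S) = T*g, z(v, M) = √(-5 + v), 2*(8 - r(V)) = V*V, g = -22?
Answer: 1349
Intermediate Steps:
r(V) = 8 - V²/2 (r(V) = 8 - V*V/2 = 8 - V²/2)
D(S) = 550 (D(S) = -25*(-22) = 550)
h(O, I) = 305 + O
h(494, -670) + D(z(-20, r(3))) = (305 + 494) + 550 = 799 + 550 = 1349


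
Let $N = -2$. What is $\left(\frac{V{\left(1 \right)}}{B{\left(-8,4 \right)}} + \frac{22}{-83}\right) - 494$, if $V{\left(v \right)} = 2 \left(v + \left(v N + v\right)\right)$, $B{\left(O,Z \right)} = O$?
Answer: $- \frac{41024}{83} \approx -494.27$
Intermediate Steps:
$V{\left(v \right)} = 0$ ($V{\left(v \right)} = 2 \left(v + \left(v \left(-2\right) + v\right)\right) = 2 \left(v + \left(- 2 v + v\right)\right) = 2 \left(v - v\right) = 2 \cdot 0 = 0$)
$\left(\frac{V{\left(1 \right)}}{B{\left(-8,4 \right)}} + \frac{22}{-83}\right) - 494 = \left(\frac{0}{-8} + \frac{22}{-83}\right) - 494 = \left(0 \left(- \frac{1}{8}\right) + 22 \left(- \frac{1}{83}\right)\right) - 494 = \left(0 - \frac{22}{83}\right) - 494 = - \frac{22}{83} - 494 = - \frac{41024}{83}$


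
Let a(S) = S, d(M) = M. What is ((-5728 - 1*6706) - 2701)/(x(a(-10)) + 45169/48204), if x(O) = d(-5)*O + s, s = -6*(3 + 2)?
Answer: -729567540/1009249 ≈ -722.88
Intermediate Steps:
s = -30 (s = -6*5 = -30)
x(O) = -30 - 5*O (x(O) = -5*O - 30 = -30 - 5*O)
((-5728 - 1*6706) - 2701)/(x(a(-10)) + 45169/48204) = ((-5728 - 1*6706) - 2701)/((-30 - 5*(-10)) + 45169/48204) = ((-5728 - 6706) - 2701)/((-30 + 50) + 45169*(1/48204)) = (-12434 - 2701)/(20 + 45169/48204) = -15135/1009249/48204 = -15135*48204/1009249 = -729567540/1009249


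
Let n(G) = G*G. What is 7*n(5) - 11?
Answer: 164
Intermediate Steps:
n(G) = G**2
7*n(5) - 11 = 7*5**2 - 11 = 7*25 - 11 = 175 - 11 = 164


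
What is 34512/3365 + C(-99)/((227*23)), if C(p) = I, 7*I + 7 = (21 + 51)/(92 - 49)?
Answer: 54235562167/5288168165 ≈ 10.256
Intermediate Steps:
I = -229/301 (I = -1 + ((21 + 51)/(92 - 49))/7 = -1 + (72/43)/7 = -1 + (72*(1/43))/7 = -1 + (⅐)*(72/43) = -1 + 72/301 = -229/301 ≈ -0.76080)
C(p) = -229/301
34512/3365 + C(-99)/((227*23)) = 34512/3365 - 229/(301*(227*23)) = 34512*(1/3365) - 229/301/5221 = 34512/3365 - 229/301*1/5221 = 34512/3365 - 229/1571521 = 54235562167/5288168165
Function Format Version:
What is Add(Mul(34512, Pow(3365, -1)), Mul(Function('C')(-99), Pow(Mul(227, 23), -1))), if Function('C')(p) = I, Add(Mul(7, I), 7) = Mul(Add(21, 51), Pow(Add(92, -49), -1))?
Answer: Rational(54235562167, 5288168165) ≈ 10.256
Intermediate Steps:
I = Rational(-229, 301) (I = Add(-1, Mul(Rational(1, 7), Mul(Add(21, 51), Pow(Add(92, -49), -1)))) = Add(-1, Mul(Rational(1, 7), Mul(72, Pow(43, -1)))) = Add(-1, Mul(Rational(1, 7), Mul(72, Rational(1, 43)))) = Add(-1, Mul(Rational(1, 7), Rational(72, 43))) = Add(-1, Rational(72, 301)) = Rational(-229, 301) ≈ -0.76080)
Function('C')(p) = Rational(-229, 301)
Add(Mul(34512, Pow(3365, -1)), Mul(Function('C')(-99), Pow(Mul(227, 23), -1))) = Add(Mul(34512, Pow(3365, -1)), Mul(Rational(-229, 301), Pow(Mul(227, 23), -1))) = Add(Mul(34512, Rational(1, 3365)), Mul(Rational(-229, 301), Pow(5221, -1))) = Add(Rational(34512, 3365), Mul(Rational(-229, 301), Rational(1, 5221))) = Add(Rational(34512, 3365), Rational(-229, 1571521)) = Rational(54235562167, 5288168165)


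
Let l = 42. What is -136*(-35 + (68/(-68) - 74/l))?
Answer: 107848/21 ≈ 5135.6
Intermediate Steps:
-136*(-35 + (68/(-68) - 74/l)) = -136*(-35 + (68/(-68) - 74/42)) = -136*(-35 + (68*(-1/68) - 74*1/42)) = -136*(-35 + (-1 - 37/21)) = -136*(-35 - 58/21) = -136*(-793/21) = 107848/21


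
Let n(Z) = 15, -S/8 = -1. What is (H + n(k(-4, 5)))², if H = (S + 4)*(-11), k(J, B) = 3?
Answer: 13689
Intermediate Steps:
S = 8 (S = -8*(-1) = 8)
H = -132 (H = (8 + 4)*(-11) = 12*(-11) = -132)
(H + n(k(-4, 5)))² = (-132 + 15)² = (-117)² = 13689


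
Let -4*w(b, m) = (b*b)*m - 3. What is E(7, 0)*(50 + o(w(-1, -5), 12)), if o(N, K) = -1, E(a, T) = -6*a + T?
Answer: -2058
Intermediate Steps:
w(b, m) = 3/4 - m*b**2/4 (w(b, m) = -((b*b)*m - 3)/4 = -(b**2*m - 3)/4 = -(m*b**2 - 3)/4 = -(-3 + m*b**2)/4 = 3/4 - m*b**2/4)
E(a, T) = T - 6*a
E(7, 0)*(50 + o(w(-1, -5), 12)) = (0 - 6*7)*(50 - 1) = (0 - 42)*49 = -42*49 = -2058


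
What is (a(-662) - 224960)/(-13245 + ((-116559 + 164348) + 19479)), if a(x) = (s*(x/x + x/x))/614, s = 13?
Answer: -69062707/16585061 ≈ -4.1642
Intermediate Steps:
a(x) = 13/307 (a(x) = (13*(x/x + x/x))/614 = (13*(1 + 1))*(1/614) = (13*2)*(1/614) = 26*(1/614) = 13/307)
(a(-662) - 224960)/(-13245 + ((-116559 + 164348) + 19479)) = (13/307 - 224960)/(-13245 + ((-116559 + 164348) + 19479)) = -69062707/(307*(-13245 + (47789 + 19479))) = -69062707/(307*(-13245 + 67268)) = -69062707/307/54023 = -69062707/307*1/54023 = -69062707/16585061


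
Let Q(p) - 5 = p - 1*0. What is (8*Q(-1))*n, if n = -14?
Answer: -448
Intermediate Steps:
Q(p) = 5 + p (Q(p) = 5 + (p - 1*0) = 5 + (p + 0) = 5 + p)
(8*Q(-1))*n = (8*(5 - 1))*(-14) = (8*4)*(-14) = 32*(-14) = -448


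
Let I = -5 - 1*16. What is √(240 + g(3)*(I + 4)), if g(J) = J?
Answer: 3*√21 ≈ 13.748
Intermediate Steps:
I = -21 (I = -5 - 16 = -21)
√(240 + g(3)*(I + 4)) = √(240 + 3*(-21 + 4)) = √(240 + 3*(-17)) = √(240 - 51) = √189 = 3*√21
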